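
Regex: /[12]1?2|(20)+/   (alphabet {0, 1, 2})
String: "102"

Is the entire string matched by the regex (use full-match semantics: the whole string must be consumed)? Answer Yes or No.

No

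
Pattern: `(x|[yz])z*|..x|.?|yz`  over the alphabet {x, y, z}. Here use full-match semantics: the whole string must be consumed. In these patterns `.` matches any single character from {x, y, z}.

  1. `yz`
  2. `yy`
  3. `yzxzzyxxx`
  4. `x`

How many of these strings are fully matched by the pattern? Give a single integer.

1 → match
2 → no match
3 → no match
4 → match
Total matched: 2

2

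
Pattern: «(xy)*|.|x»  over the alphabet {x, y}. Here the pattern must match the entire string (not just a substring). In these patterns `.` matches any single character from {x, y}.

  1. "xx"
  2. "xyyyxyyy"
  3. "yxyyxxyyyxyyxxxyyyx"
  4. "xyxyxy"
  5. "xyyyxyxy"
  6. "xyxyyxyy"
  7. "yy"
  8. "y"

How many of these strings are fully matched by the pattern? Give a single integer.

2

1 → no match
2 → no match
3 → no match
4 → match
5 → no match
6 → no match
7 → no match
8 → match
Total matched: 2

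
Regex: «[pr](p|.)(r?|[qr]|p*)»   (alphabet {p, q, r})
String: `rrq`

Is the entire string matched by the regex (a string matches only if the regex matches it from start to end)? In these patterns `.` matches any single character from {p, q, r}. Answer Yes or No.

Yes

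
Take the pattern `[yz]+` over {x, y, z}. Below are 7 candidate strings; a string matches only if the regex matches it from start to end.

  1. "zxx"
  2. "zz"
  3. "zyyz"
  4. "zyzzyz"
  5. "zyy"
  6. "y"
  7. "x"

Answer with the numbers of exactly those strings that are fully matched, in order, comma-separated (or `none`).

2, 3, 4, 5, 6

1 → no match
2 → match
3 → match
4 → match
5 → match
6 → match
7 → no match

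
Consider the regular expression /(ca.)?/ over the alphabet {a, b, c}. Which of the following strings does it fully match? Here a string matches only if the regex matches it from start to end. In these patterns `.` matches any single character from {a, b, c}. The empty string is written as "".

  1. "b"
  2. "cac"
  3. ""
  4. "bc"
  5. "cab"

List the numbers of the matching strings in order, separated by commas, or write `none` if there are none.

2, 3, 5

1 → no match
2 → match
3 → match
4 → no match
5 → match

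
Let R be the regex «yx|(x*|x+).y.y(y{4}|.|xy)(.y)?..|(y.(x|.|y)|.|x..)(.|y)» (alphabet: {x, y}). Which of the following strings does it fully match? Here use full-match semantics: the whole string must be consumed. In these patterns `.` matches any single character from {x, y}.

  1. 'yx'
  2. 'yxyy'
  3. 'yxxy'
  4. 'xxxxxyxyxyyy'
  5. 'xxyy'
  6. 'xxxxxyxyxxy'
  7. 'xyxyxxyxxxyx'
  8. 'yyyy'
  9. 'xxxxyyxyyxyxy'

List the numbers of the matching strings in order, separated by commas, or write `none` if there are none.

1, 2, 3, 4, 5, 6, 8, 9

1 → match
2 → match
3 → match
4 → match
5 → match
6 → match
7 → no match
8 → match
9 → match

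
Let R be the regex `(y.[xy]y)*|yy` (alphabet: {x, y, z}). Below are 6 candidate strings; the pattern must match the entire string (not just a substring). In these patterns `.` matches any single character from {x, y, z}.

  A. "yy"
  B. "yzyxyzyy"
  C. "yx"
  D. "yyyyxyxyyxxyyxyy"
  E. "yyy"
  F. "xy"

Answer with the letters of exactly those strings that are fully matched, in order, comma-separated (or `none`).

A → match
B → no match
C → no match
D → no match
E → no match
F → no match

A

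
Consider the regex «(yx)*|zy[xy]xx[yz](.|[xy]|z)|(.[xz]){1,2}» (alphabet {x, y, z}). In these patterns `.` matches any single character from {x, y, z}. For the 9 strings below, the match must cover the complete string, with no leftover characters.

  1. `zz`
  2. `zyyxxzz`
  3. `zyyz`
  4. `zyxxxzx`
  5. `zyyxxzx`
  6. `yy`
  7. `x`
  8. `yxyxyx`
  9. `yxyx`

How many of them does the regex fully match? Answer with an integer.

1 → match
2 → match
3 → no match
4 → match
5 → match
6 → no match
7 → no match
8 → match
9 → match
Total matched: 6

6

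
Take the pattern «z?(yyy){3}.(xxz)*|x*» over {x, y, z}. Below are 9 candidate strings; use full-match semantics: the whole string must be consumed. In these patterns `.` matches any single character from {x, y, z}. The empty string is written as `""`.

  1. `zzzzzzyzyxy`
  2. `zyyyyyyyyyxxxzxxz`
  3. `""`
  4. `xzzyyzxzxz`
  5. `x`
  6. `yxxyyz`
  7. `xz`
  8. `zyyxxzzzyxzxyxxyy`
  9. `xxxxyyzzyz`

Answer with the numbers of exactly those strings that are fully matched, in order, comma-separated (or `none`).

2, 3, 5

1 → no match
2 → match
3 → match
4 → no match
5 → match
6 → no match
7 → no match
8 → no match
9 → no match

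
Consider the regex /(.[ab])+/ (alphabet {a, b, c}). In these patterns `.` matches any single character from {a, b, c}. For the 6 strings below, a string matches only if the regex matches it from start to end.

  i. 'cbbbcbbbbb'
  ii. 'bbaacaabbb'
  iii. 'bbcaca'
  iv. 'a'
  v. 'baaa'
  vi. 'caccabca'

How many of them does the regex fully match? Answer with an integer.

i. 'cbbbcbbbbb' → match
ii. 'bbaacaabbb' → match
iii. 'bbcaca' → match
iv. 'a' → no match
v. 'baaa' → match
vi. 'caccabca' → no match
Total matched: 4

4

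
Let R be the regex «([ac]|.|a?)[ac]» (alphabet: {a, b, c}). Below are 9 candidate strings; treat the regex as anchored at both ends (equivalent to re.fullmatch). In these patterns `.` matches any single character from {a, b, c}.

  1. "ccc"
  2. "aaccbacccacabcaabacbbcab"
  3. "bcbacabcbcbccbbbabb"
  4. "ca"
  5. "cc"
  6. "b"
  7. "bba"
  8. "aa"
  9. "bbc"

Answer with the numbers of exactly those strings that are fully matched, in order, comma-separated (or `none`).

1. "ccc" → no match
2 → no match
3 → no match
4. "ca" → match
5. "cc" → match
6. "b" → no match
7. "bba" → no match
8. "aa" → match
9. "bbc" → no match

4, 5, 8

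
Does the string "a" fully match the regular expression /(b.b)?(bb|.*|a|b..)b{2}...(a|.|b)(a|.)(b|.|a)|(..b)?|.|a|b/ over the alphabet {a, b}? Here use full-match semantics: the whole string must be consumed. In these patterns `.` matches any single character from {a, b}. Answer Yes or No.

Yes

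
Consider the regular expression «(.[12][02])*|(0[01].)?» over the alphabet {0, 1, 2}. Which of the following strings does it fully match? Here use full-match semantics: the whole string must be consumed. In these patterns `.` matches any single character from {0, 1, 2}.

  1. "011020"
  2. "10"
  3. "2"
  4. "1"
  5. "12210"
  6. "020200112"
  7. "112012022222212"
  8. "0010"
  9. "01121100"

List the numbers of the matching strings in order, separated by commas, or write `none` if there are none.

1 → no match
2 → no match
3 → no match
4 → no match
5 → no match
6 → no match
7 → match
8 → no match
9 → no match

7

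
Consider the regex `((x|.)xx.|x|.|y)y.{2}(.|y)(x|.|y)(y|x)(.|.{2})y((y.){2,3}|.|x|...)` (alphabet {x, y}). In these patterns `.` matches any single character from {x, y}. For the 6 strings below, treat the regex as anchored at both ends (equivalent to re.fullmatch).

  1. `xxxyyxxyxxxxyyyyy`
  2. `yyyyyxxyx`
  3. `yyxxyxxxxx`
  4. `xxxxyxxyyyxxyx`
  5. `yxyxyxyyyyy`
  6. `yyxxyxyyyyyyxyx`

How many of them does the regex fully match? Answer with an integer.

1 → match
2 → no match
3 → no match
4 → match
5 → no match
6 → match
Total matched: 3

3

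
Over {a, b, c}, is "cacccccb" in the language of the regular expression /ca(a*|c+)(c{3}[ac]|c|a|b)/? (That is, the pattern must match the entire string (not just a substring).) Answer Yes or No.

Yes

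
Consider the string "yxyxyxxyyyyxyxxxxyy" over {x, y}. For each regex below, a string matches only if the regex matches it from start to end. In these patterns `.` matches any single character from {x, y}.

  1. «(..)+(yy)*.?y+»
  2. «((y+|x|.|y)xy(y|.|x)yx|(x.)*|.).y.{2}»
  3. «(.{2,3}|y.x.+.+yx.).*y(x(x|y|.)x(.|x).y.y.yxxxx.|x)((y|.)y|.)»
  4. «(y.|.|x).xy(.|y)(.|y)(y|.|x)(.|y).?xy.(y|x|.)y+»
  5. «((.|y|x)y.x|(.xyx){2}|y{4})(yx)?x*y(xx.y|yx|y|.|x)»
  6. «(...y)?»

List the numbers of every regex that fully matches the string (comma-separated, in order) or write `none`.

1 → match
2 → no match
3 → match
4 → no match
5 → no match
6 → no match

1, 3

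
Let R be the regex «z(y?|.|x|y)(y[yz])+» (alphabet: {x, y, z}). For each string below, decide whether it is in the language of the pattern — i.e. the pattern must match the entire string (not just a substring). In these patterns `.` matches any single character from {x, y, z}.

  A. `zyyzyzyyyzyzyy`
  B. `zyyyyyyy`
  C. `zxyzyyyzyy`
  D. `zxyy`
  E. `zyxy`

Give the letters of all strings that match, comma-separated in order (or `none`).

A, B, C, D

A → match
B → match
C → match
D → match
E → no match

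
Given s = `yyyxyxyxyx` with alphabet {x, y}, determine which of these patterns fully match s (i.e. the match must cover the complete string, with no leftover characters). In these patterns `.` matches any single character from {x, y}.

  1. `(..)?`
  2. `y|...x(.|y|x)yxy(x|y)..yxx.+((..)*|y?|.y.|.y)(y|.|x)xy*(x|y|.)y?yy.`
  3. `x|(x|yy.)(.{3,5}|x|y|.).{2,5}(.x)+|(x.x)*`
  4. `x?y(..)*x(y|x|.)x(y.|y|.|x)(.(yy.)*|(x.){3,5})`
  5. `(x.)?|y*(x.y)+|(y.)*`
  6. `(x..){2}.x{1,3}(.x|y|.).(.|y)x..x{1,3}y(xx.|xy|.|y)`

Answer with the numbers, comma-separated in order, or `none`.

1 → no match
2 → no match
3 → match
4 → match
5 → match
6 → no match — must start with `x`

3, 4, 5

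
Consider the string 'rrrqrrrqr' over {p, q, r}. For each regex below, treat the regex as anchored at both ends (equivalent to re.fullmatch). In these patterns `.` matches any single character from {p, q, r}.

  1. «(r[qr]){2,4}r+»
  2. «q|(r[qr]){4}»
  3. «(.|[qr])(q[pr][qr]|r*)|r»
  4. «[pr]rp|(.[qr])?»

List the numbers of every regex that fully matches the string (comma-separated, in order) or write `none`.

1

1 → match
2 → no match
3 → no match
4 → no match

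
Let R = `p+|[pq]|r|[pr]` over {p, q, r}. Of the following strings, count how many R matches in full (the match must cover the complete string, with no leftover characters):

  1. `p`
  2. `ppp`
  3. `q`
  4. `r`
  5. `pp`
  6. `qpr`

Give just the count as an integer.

1. `p` → match
2. `ppp` → match
3. `q` → match
4. `r` → match
5. `pp` → match
6. `qpr` → no match
Total matched: 5

5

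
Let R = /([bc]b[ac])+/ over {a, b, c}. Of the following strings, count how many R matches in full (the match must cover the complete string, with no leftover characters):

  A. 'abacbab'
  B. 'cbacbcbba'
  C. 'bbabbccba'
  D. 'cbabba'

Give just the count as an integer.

3

A → no match
B → match
C → match
D → match
Total matched: 3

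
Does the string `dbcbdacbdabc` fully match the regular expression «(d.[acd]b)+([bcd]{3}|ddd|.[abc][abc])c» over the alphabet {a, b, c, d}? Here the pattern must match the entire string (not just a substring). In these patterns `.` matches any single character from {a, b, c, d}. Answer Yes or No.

Yes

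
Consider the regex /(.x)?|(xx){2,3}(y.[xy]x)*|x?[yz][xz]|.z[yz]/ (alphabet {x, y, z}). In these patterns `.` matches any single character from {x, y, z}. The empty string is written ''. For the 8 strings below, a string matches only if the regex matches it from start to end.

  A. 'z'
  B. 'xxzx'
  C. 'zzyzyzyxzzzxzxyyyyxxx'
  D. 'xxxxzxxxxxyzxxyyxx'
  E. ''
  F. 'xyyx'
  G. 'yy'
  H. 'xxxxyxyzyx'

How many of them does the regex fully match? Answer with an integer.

A → no match
B → no match
C → no match
D → no match
E → match
F → no match
G → no match
H → no match
Total matched: 1

1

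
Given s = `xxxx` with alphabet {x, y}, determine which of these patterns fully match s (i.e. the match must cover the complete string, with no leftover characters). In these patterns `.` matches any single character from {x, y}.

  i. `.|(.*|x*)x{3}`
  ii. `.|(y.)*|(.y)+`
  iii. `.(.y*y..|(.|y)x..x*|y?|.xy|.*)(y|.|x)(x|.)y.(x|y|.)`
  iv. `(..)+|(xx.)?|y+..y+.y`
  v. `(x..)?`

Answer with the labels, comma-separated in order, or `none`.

i → match
ii → no match
iii → no match
iv → match
v → no match

i, iv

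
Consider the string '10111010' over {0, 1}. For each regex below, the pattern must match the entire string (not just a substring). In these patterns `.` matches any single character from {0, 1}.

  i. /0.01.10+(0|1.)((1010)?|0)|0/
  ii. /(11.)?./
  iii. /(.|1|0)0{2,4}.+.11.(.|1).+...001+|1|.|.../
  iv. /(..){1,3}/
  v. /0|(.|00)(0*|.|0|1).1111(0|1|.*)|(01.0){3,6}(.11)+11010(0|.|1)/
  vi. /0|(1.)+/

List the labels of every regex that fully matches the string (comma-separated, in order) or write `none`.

vi

i → no match — must start with '0'
ii → no match
iii → no match
iv → no match
v → no match
vi → match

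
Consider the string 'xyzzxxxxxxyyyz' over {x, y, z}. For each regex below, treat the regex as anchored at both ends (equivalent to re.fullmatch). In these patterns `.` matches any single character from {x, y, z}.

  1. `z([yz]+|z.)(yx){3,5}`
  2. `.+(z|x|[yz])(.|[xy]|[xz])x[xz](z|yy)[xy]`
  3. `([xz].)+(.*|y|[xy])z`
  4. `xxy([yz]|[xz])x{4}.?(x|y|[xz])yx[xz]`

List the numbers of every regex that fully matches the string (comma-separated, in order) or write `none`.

1 → no match — must start with 'z'
2 → no match
3 → match
4 → no match — must start with 'xxy'

3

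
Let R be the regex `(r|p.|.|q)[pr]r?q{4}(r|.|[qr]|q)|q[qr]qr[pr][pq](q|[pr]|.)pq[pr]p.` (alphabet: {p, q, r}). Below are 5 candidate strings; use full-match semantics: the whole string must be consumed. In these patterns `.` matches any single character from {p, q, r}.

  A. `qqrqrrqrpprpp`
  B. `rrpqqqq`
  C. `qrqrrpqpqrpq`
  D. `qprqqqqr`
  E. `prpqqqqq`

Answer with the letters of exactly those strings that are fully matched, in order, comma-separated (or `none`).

A → no match
B. `rrpqqqq` → no match
C. `qrqrrpqpqrpq` → match
D. `qprqqqqr` → match
E. `prpqqqqq` → match

C, D, E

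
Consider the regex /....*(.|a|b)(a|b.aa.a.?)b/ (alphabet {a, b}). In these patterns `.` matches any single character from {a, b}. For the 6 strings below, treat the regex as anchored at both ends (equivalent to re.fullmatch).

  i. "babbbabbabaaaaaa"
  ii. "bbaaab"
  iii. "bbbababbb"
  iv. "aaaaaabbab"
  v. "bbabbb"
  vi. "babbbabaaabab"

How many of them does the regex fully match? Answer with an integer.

i → no match — must end with "b"
ii. "bbaaab" → match
iii. "bbbababbb" → no match
iv. "aaaaaabbab" → match
v. "bbabbb" → no match
vi → match
Total matched: 3

3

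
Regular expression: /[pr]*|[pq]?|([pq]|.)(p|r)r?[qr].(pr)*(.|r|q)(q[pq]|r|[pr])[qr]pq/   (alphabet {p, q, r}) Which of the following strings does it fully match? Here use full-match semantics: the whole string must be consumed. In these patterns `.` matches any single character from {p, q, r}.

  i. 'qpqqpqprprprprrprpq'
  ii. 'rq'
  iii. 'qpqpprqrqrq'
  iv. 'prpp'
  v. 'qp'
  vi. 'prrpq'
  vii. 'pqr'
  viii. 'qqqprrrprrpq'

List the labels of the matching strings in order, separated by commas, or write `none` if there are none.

i → no match
ii → no match
iii → no match
iv → match
v → no match
vi → no match
vii → no match
viii → no match

iv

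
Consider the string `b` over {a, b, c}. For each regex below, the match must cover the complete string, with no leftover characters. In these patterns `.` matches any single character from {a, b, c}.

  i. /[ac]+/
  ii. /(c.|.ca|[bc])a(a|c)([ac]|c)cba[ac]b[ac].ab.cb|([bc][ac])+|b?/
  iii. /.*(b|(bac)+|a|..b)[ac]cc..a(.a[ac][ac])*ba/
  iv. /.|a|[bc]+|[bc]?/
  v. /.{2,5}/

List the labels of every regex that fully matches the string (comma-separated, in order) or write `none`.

i → no match
ii → match
iii → no match — must end with `ba`
iv → match
v → no match

ii, iv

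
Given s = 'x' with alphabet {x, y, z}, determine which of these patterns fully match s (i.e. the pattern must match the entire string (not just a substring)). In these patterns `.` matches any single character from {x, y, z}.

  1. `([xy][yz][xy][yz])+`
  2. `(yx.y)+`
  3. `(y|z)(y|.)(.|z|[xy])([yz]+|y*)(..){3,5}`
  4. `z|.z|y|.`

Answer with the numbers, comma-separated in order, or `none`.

1 → no match
2 → no match — must start with 'yx'
3 → no match
4 → match

4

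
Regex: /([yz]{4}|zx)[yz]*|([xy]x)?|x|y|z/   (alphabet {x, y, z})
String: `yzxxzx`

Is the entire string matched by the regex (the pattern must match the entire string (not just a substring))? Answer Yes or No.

No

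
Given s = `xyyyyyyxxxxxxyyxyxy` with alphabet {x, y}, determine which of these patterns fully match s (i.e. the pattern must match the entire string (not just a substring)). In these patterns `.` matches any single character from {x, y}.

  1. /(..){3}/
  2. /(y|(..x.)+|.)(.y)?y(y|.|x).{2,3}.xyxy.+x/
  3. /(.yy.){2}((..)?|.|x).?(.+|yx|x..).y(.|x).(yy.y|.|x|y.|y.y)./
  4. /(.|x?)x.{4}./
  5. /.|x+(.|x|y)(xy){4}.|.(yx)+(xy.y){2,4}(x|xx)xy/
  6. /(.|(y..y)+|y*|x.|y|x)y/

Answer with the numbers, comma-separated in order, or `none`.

3

1 → no match
2 → no match — must end with `x`
3 → match
4 → no match
5 → no match
6 → no match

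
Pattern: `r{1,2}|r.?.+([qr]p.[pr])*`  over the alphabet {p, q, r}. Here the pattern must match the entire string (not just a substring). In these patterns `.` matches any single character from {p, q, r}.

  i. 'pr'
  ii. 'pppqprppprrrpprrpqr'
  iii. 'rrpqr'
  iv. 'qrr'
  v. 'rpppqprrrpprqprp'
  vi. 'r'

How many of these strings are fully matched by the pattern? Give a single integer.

3

i → no match — must start with 'r'
ii → no match — must start with 'r'
iii → match
iv → no match — must start with 'r'
v → match
vi → match
Total matched: 3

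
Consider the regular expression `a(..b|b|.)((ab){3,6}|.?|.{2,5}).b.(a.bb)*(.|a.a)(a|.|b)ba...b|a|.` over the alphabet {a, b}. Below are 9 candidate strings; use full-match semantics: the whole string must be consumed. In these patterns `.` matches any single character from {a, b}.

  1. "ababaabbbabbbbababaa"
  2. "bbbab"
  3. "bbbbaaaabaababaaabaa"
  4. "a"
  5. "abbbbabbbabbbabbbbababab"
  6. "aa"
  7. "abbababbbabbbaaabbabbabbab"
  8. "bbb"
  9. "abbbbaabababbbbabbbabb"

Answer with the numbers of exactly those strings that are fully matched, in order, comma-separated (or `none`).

1 → no match
2 → no match
3 → no match
4 → match
5 → no match
6 → no match
7 → no match
8 → no match
9 → no match

4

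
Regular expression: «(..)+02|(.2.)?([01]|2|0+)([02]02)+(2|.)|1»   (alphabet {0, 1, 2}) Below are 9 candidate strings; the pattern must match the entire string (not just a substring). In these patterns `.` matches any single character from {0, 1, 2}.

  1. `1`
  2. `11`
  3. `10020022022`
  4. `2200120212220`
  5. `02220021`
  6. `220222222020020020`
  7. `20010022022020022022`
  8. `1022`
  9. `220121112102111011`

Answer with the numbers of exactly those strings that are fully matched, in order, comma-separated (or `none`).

1, 3, 5

1 → match
2 → no match
3 → match
4 → no match
5 → match
6 → no match
7 → no match
8 → no match
9 → no match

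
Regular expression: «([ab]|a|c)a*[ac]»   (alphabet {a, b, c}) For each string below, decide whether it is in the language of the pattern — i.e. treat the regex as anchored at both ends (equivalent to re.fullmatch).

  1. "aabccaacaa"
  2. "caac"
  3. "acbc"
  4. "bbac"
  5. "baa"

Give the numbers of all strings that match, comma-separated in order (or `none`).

2, 5

1 → no match
2 → match
3 → no match
4 → no match
5 → match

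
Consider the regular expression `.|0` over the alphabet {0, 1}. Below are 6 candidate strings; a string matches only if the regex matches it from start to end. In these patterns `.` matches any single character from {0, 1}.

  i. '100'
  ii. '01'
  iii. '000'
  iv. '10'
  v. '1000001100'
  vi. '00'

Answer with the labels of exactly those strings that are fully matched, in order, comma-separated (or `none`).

i. '100' → no match
ii. '01' → no match
iii. '000' → no match
iv. '10' → no match
v. '1000001100' → no match
vi. '00' → no match

none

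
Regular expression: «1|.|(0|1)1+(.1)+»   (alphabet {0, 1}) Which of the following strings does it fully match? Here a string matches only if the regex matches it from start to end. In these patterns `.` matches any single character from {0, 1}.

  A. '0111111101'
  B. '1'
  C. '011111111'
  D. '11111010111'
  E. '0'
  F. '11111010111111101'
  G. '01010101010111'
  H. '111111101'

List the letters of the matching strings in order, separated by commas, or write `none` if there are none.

A, B, C, D, E, F, G, H

A → match
B → match
C → match
D → match
E → match
F → match
G → match
H → match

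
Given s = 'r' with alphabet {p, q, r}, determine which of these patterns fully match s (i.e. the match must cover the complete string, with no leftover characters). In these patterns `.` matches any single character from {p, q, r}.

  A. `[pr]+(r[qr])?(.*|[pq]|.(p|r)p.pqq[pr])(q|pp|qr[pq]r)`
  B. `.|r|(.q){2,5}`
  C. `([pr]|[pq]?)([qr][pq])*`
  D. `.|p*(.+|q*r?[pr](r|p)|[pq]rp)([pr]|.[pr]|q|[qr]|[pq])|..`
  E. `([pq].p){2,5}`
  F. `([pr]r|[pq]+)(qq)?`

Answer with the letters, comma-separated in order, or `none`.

A → no match
B → match
C → match
D → match
E → no match — must end with 'p'
F → no match

B, C, D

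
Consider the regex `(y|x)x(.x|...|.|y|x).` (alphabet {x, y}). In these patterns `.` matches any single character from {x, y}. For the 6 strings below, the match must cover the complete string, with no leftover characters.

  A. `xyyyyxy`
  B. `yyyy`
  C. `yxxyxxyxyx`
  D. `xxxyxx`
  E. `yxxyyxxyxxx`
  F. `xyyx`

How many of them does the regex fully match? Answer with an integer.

1

A → no match
B → no match
C → no match
D → match
E → no match
F → no match
Total matched: 1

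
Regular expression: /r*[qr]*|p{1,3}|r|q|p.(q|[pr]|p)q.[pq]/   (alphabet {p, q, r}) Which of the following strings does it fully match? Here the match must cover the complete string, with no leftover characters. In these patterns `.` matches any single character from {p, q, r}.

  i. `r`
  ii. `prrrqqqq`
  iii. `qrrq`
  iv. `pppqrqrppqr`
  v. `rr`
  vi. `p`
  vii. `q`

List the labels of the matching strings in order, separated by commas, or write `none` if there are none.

i, iii, v, vi, vii

i → match
ii → no match
iii → match
iv → no match
v → match
vi → match
vii → match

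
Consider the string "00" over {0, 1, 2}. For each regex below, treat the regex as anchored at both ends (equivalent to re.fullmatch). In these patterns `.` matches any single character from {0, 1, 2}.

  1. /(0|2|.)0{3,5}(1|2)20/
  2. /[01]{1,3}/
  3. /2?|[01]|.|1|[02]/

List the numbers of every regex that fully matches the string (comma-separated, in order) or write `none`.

1 → no match — must end with "20"
2 → match
3 → no match

2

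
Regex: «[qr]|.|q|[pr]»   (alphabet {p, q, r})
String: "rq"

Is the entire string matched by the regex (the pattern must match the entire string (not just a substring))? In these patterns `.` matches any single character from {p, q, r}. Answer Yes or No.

No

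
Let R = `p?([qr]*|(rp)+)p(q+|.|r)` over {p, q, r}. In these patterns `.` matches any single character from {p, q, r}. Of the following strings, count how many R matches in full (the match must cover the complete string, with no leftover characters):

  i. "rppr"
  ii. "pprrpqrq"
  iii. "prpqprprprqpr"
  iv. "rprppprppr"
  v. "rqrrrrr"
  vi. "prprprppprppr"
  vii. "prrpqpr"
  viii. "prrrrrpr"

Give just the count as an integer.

2

i → match
ii → no match
iii → no match
iv → no match
v → no match
vi → no match
vii → no match
viii → match
Total matched: 2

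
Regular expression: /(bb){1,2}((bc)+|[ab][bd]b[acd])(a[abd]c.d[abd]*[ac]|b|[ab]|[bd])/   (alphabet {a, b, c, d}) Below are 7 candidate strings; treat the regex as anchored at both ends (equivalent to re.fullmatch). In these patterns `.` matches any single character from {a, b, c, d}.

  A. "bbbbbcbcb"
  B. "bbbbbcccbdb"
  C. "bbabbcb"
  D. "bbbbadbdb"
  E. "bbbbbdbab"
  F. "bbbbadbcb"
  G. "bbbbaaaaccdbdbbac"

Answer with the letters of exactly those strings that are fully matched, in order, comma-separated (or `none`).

A, C, D, E, F

A. "bbbbbcbcb" → match
B. "bbbbbcccbdb" → no match
C. "bbabbcb" → match
D. "bbbbadbdb" → match
E. "bbbbbdbab" → match
F. "bbbbadbcb" → match
G → no match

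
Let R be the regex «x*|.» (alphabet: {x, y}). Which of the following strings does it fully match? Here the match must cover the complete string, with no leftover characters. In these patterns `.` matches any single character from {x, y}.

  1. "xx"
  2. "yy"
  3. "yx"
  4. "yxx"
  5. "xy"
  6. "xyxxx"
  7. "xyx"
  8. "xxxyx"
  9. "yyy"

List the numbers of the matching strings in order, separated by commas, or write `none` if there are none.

1 → match
2 → no match
3 → no match
4 → no match
5 → no match
6 → no match
7 → no match
8 → no match
9 → no match

1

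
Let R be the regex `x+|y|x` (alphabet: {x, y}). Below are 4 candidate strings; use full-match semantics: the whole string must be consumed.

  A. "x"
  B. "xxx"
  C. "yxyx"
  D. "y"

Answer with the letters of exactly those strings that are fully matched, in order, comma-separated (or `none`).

A. "x" → match
B. "xxx" → match
C. "yxyx" → no match
D. "y" → match

A, B, D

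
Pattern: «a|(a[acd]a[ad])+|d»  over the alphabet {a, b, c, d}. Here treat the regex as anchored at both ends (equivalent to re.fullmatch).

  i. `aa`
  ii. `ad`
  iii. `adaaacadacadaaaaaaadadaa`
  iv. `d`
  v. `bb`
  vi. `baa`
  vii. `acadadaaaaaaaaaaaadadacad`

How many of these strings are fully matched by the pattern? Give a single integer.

2

i → no match
ii → no match
iii → match
iv → match
v → no match
vi → no match
vii → no match
Total matched: 2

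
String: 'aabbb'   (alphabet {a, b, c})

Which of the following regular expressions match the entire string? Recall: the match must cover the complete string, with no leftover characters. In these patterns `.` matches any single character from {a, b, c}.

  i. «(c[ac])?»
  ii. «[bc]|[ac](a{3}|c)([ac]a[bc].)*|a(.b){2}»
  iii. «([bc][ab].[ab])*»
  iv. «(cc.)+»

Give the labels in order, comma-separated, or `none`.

ii

i → no match
ii → match
iii → no match
iv → no match — must start with 'cc'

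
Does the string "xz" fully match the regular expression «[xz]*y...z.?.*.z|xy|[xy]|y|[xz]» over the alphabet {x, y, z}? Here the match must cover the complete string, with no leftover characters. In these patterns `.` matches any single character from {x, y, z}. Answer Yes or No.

No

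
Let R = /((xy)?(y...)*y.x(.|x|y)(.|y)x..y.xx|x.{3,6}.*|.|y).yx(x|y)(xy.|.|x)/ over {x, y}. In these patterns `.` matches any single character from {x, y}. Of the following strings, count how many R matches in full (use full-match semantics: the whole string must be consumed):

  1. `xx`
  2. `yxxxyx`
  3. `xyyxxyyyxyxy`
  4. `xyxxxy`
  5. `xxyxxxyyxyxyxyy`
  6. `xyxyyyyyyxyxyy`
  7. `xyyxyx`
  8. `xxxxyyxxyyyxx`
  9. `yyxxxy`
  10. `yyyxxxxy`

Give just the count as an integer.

3

1. `xx` → no match
2. `yxxxyx` → no match
3. `xyyxxyyyxyxy` → no match
4. `xyxxxy` → no match
5 → match
6 → match
7. `xyyxyx` → match
8 → no match
9. `yyxxxy` → no match
10. `yyyxxxxy` → no match
Total matched: 3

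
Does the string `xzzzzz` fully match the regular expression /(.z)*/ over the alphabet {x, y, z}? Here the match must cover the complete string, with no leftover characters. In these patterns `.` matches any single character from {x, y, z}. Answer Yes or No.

Yes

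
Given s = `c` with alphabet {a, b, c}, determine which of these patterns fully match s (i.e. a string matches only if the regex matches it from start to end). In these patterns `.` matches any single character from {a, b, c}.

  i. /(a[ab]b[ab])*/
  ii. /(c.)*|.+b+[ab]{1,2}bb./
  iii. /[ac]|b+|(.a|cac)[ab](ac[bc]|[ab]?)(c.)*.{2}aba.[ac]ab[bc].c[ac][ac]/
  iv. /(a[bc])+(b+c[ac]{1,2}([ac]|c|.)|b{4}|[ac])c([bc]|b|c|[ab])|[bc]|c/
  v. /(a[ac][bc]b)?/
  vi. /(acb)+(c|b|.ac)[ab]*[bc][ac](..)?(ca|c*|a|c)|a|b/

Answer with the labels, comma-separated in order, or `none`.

i → no match
ii → no match
iii → match
iv → match
v → no match
vi → no match

iii, iv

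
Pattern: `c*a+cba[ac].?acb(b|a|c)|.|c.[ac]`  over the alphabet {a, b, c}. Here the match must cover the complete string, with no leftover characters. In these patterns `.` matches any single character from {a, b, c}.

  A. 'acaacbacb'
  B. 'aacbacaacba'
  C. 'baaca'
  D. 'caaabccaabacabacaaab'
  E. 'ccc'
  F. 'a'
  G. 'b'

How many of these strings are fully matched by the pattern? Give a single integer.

A → no match
B → match
C → no match
D → no match
E → match
F → match
G → match
Total matched: 4

4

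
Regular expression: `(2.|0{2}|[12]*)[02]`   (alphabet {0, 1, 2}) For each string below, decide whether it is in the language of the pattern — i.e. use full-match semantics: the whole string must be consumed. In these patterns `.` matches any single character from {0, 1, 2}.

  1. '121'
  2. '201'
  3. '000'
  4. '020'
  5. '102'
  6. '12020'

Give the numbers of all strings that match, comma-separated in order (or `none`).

3

1 → no match
2 → no match
3 → match
4 → no match
5 → no match
6 → no match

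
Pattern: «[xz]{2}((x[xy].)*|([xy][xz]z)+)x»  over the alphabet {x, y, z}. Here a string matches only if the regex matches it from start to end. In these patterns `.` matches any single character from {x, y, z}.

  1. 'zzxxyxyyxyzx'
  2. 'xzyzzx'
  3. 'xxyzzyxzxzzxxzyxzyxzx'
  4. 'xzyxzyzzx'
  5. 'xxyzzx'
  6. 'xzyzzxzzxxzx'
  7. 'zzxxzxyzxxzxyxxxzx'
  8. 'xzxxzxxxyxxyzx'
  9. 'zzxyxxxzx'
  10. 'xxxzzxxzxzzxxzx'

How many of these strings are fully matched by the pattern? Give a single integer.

9

1 → match
2 → match
3 → match
4 → match
5 → match
6 → match
7 → match
8 → no match
9 → match
10 → match
Total matched: 9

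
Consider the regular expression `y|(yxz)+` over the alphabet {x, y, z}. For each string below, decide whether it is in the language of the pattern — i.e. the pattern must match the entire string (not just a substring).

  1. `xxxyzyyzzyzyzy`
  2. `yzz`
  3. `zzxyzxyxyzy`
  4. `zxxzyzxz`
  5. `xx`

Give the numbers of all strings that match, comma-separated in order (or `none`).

1 → no match
2 → no match
3 → no match
4 → no match
5 → no match

none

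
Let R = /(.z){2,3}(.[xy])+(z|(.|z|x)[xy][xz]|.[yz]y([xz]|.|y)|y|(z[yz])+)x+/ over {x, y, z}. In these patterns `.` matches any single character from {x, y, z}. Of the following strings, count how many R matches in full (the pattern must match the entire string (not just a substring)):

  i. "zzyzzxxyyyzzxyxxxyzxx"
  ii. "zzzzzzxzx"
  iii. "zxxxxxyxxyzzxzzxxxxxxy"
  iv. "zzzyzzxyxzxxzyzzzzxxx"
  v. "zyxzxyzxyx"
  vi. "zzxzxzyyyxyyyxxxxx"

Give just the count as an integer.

i → no match
ii → no match
iii → no match — must end with "x"
iv → no match
v → no match
vi → match
Total matched: 1

1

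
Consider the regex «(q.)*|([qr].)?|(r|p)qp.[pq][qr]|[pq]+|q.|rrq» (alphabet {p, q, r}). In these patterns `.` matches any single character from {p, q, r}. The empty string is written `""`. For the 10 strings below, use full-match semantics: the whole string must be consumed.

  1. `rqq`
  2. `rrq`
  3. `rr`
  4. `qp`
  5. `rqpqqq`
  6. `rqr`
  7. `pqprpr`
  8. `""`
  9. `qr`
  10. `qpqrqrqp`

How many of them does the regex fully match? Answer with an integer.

8

1. `rqq` → no match
2. `rrq` → match
3. `rr` → match
4. `qp` → match
5. `rqpqqq` → match
6. `rqr` → no match
7. `pqprpr` → match
8. `""` → match
9. `qr` → match
10. `qpqrqrqp` → match
Total matched: 8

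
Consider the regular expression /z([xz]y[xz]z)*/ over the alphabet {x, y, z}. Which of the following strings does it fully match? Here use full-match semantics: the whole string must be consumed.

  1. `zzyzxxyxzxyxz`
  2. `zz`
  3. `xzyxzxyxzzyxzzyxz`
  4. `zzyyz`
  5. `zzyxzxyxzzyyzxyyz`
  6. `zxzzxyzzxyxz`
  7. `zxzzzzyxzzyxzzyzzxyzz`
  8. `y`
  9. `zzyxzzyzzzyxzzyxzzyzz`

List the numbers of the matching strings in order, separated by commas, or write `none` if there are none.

1 → no match
2. `zz` → no match
3 → no match — must start with `z`
4. `zzyyz` → no match
5 → no match
6. `zxzzxyzzxyxz` → no match
7 → no match
8. `y` → no match — must start with `z`
9 → match

9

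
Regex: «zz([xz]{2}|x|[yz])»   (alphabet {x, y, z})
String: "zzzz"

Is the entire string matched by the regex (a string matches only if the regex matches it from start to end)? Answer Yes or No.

Yes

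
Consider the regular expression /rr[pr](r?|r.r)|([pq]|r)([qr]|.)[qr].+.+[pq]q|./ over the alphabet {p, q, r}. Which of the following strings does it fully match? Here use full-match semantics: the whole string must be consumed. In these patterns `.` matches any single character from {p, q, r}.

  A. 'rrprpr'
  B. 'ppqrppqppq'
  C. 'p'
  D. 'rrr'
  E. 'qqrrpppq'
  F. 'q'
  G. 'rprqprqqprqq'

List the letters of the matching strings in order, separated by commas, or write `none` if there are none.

A, B, C, D, E, F, G

A → match
B → match
C → match
D → match
E → match
F → match
G → match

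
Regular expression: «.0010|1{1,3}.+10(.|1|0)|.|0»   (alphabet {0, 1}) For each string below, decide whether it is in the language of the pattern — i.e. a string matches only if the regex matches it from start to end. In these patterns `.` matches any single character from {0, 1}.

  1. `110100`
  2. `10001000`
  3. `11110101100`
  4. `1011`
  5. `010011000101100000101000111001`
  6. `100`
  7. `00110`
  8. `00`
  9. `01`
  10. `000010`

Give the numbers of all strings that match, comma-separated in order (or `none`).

1. `110100` → match
2. `10001000` → no match
3. `11110101100` → match
4. `1011` → no match
5 → no match
6. `100` → no match
7. `00110` → no match
8. `00` → no match
9. `01` → no match
10. `000010` → no match

1, 3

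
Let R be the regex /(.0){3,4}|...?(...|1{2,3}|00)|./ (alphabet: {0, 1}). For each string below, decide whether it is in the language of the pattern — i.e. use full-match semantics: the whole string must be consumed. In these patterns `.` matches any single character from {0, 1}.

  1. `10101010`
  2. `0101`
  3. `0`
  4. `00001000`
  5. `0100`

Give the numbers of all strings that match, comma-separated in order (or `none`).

1, 3, 4, 5

1 → match
2 → no match
3 → match
4 → match
5 → match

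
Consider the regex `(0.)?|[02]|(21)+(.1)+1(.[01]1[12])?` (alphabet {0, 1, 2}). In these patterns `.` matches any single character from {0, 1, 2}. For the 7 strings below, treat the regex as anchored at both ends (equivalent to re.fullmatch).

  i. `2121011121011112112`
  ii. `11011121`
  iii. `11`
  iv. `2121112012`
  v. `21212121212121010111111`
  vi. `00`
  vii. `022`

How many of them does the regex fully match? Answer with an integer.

i → match
ii → no match
iii → no match
iv → no match
v → match
vi → match
vii → no match
Total matched: 3

3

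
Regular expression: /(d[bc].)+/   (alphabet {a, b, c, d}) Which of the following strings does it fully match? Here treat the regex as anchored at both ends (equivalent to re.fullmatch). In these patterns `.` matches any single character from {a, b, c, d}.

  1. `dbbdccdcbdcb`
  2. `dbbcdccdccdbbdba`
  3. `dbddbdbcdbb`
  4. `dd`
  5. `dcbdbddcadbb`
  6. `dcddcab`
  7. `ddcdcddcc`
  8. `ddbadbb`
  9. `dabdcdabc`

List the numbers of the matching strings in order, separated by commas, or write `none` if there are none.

1 → match
2 → no match
3 → no match
4 → no match
5 → match
6 → no match
7 → no match
8 → no match
9 → no match

1, 5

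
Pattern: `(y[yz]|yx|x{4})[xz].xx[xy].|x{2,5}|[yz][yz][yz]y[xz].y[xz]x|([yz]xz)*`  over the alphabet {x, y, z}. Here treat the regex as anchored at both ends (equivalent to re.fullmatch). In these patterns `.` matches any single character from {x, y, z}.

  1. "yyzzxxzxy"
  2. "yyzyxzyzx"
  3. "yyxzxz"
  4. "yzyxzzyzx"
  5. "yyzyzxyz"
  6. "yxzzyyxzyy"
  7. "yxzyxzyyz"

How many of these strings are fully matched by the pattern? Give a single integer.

1 → no match
2 → match
3 → no match
4 → no match
5 → no match
6 → no match
7 → no match
Total matched: 1

1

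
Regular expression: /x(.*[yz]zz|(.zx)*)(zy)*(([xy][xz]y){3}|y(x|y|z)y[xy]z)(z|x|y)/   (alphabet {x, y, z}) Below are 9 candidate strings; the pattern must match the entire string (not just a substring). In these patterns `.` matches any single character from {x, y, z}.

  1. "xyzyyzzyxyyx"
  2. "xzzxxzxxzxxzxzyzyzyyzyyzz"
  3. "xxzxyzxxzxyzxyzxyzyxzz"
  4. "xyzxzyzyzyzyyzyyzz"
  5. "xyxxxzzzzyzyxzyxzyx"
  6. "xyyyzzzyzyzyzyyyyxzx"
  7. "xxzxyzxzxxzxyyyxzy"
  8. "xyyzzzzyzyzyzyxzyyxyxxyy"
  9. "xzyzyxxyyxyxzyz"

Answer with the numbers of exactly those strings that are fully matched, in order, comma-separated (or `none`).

2, 3, 4, 5, 6, 8, 9

1 → no match
2 → match
3 → match
4 → match
5 → match
6 → match
7 → no match
8 → match
9 → match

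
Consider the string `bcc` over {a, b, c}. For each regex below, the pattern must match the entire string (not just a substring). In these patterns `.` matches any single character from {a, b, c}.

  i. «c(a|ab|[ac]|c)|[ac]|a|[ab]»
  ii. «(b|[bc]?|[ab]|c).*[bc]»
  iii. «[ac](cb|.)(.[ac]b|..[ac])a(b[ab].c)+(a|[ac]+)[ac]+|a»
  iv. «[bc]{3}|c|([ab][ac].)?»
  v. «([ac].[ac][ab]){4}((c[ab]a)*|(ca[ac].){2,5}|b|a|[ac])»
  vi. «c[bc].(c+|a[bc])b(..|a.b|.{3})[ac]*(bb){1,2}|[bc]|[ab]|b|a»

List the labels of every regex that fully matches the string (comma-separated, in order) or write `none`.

i → no match
ii → match
iii → no match
iv → match
v → no match
vi → no match

ii, iv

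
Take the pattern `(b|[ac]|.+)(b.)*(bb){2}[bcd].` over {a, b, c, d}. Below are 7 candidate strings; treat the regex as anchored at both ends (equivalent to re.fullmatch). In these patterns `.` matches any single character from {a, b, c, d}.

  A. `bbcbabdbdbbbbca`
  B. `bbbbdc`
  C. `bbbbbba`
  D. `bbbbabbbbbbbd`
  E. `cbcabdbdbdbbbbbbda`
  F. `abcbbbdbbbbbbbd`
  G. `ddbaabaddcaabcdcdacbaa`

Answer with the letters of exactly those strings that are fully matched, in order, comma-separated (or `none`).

A, C, D, E, F

A → match
B. `bbbbdc` → no match
C. `bbbbbba` → match
D → match
E → match
F → match
G → no match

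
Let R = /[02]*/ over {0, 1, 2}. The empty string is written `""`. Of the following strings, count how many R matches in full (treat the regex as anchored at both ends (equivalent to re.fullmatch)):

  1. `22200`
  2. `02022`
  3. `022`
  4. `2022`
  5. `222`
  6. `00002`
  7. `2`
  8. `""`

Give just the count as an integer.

1 → match
2 → match
3 → match
4 → match
5 → match
6 → match
7 → match
8 → match
Total matched: 8

8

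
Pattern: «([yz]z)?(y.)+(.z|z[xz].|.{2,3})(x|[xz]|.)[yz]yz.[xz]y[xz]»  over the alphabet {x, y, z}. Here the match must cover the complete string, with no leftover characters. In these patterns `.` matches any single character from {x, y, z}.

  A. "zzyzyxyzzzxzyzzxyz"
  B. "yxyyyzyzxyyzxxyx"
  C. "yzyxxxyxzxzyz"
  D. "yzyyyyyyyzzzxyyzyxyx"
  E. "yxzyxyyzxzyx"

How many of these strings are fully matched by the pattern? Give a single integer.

4

A → match
B → match
C → no match
D → match
E → match
Total matched: 4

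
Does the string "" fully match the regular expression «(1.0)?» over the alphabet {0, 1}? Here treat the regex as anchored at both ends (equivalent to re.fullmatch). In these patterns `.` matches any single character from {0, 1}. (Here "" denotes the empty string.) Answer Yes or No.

Yes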